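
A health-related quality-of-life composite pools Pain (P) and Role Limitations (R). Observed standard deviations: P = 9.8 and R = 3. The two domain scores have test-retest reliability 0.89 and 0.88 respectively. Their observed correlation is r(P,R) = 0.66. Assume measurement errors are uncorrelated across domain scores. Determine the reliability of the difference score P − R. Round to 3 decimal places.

0.824

Var(P−R) = 9.8² + 3² − 2·9.8·3·0.66 = 105.04 − 38.808 = 66.232.
Because errors are independent across components, Cov(Tᵢ,Tⱼ) = Cov(Xᵢ,Xⱼ); the off-diagonal part of the true-score variance is the same as above.
True-score variance = [9.8²·0.89 + 3²·0.88] − 38.808 = 93.3956 − 38.808 = 54.5876.
Reliability = 54.5876 / 66.232 = 0.824.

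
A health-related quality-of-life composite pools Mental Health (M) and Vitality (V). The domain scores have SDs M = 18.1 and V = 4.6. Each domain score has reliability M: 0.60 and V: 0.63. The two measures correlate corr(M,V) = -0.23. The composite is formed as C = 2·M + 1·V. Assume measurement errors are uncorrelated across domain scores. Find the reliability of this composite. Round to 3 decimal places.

Var(C) = 2²·18.1² + 4.6² + 2·[2·18.1·4.6·(-0.23)] = 1331.6 − 76.5992 = 1255.
Because errors are independent across components, Cov(Tᵢ,Tⱼ) = Cov(Xᵢ,Xⱼ); the off-diagonal part of the true-score variance is the same as above.
True-score variance = [2²·18.1²·0.60 + 4.6²·0.63] − 76.5992 = 799.595 − 76.5992 = 722.996.
Reliability = 722.996 / 1255 = 0.576.

0.576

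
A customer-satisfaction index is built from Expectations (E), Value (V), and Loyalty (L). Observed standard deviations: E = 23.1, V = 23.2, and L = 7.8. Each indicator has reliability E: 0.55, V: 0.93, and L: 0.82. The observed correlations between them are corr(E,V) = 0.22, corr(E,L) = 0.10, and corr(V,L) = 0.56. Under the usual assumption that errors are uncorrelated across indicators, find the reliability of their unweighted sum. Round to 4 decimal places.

Var(E+V+L) = 23.1² + 23.2² + 7.8² + 2·[23.1·23.2·0.22 + 23.1·7.8·0.10 + 23.2·7.8·0.56] = 1132.69 + 474.516 = 1607.21.
Because errors are independent across components, Cov(Tᵢ,Tⱼ) = Cov(Xᵢ,Xⱼ); the off-diagonal part of the true-score variance is the same as above.
True-score variance = [23.1²·0.55 + 23.2²·0.93 + 7.8²·0.82] + 474.516 = 843.938 + 474.516 = 1318.45.
Reliability = 1318.45 / 1607.21 = 0.8203.

0.8203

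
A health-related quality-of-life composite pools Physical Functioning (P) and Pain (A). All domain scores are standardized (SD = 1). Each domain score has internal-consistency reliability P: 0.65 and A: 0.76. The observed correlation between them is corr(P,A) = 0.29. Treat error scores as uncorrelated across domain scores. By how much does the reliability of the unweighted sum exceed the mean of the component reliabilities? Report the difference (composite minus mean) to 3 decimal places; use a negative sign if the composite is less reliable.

Var(sum) = 2 + 0.58 = 2.58; true-score variance = 1.41 + 0.58 = 1.99; composite reliability = 0.7713.
Mean component reliability = 0.7050.
Difference = 0.7713 − 0.7050 = 0.066.

0.066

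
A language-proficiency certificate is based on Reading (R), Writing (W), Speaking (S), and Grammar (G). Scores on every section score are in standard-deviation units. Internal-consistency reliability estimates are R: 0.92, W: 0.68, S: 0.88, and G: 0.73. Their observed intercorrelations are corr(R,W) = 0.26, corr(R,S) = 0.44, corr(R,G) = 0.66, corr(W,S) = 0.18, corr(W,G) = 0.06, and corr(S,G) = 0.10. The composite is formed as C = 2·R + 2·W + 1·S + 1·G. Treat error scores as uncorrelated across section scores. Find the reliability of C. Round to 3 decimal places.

0.887

Var(C) = 2² + 2² + 1 + 1 + 2·[4·0.26 + 2·0.44 + 2·0.66 + 2·0.18 + 2·0.06 + 0.10] = 10 + 7.64 = 17.64.
With uncorrelated errors the cross-covariances are all true-score covariance, so they carry over unchanged; only the diagonal terms shrink to ρᵢσᵢ².
True-score variance = [2²·0.92 + 2²·0.68 + 0.88 + 0.73] + 7.64 = 8.01 + 7.64 = 15.65.
Reliability = 15.65 / 17.64 = 0.887.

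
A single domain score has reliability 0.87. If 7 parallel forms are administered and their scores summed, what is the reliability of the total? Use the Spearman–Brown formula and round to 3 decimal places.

ρ_k = kρ / (1 + (k−1)ρ) = 7·0.87 / (1 + 6·0.87) = 6.090 / 6.220 = 0.979.

0.979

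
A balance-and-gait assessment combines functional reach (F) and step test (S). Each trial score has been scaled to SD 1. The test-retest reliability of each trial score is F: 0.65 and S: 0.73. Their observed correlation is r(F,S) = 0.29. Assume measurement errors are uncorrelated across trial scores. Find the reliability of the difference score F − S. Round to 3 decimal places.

Var(F−S) = 1 + 1 − 2·0.29 = 2 − 0.58 = 1.42.
With uncorrelated errors the cross-covariances are all true-score covariance, so they carry over unchanged; only the diagonal terms shrink to ρᵢσᵢ².
True-score variance = [0.65 + 0.73] − 0.58 = 1.38 − 0.58 = 0.8.
Reliability = 0.8 / 1.42 = 0.563.

0.563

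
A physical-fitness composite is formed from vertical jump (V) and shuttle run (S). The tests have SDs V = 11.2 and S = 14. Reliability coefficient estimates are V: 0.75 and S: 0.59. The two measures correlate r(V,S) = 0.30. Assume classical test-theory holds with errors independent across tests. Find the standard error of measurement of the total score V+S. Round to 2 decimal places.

Var(total) = 321.44 + 94.08 = 415.52.
True-score variance = 209.72 + 94.08 = 303.8, so reliability = 0.7311.
Error variance = 415.52 − 303.8 = 111.72; SEM = √111.72 = 10.57.

10.57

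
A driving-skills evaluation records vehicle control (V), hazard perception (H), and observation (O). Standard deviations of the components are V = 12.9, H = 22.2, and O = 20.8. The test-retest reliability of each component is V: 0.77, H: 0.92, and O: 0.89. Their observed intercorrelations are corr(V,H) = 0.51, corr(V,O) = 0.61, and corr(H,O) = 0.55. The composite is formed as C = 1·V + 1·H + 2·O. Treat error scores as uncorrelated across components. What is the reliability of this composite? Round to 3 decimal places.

Var(C) = 12.9² + 22.2² + 2²·20.8² + 2·[12.9·22.2·0.51 + 2·12.9·20.8·0.61 + 2·22.2·20.8·0.55] = 2389.81 + 1962.68 = 4352.49.
Under uncorrelated errors the observed covariances equal the true-score covariances, so only the own-variance terms attenuate.
True-score variance = [12.9²·0.77 + 22.2²·0.92 + 2²·20.8²·0.89] + 1962.68 = 2121.75 + 1962.68 = 4084.43.
Reliability = 4084.43 / 4352.49 = 0.938.

0.938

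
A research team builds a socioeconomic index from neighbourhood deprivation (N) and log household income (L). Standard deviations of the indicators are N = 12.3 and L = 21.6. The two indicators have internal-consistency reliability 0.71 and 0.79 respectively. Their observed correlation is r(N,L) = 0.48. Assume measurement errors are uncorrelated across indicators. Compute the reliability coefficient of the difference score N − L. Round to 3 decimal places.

0.609

Var(N−L) = 12.3² + 21.6² − 2·12.3·21.6·0.48 = 617.85 − 255.053 = 362.797.
Because errors are independent across components, Cov(Tᵢ,Tⱼ) = Cov(Xᵢ,Xⱼ); the off-diagonal part of the true-score variance is the same as above.
True-score variance = [12.3²·0.71 + 21.6²·0.79] − 255.053 = 475.998 − 255.053 = 220.946.
Reliability = 220.946 / 362.797 = 0.609.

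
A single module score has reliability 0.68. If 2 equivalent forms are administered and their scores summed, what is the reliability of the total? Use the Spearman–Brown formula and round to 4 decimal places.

0.8095

ρ_k = kρ / (1 + (k−1)ρ) = 2·0.68 / (1 + 1·0.68) = 1.360 / 1.680 = 0.8095.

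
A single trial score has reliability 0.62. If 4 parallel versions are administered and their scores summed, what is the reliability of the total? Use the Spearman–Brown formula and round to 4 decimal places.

ρ_k = kρ / (1 + (k−1)ρ) = 4·0.62 / (1 + 3·0.62) = 2.480 / 2.860 = 0.8671.

0.8671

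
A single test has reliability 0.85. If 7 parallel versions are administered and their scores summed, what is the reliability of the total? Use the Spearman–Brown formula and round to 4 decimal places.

ρ_k = kρ / (1 + (k−1)ρ) = 7·0.85 / (1 + 6·0.85) = 5.950 / 6.100 = 0.9754.

0.9754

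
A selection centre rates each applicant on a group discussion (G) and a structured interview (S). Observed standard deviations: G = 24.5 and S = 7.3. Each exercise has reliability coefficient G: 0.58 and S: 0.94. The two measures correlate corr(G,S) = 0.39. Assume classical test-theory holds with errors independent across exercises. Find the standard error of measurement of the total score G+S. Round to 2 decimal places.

15.98

Var(total) = 653.54 + 139.503 = 793.043.
True-score variance = 398.238 + 139.503 = 537.741, so reliability = 0.6781.
Error variance = 793.043 − 537.741 = 255.302; SEM = √255.302 = 15.98.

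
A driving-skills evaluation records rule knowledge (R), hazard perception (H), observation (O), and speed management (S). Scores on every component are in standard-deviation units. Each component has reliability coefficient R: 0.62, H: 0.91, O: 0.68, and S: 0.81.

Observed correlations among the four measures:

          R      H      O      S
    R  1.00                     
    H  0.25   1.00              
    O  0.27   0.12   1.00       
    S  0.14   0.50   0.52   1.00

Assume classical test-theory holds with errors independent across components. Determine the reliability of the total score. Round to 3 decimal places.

0.871

Var(R+H+O+S) = 4 + 2·[0.25 + 0.27 + 0.14 + 0.12 + 0.50 + 0.52] = 4 + 3.6 = 7.6.
With uncorrelated errors the cross-covariances are all true-score covariance, so they carry over unchanged; only the diagonal terms shrink to ρᵢσᵢ².
True-score variance = [0.62 + 0.91 + 0.68 + 0.81] + 3.6 = 3.02 + 3.6 = 6.62.
Reliability = 6.62 / 7.6 = 0.871.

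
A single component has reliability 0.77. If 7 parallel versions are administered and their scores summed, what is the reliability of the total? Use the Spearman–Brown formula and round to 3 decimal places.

ρ_k = kρ / (1 + (k−1)ρ) = 7·0.77 / (1 + 6·0.77) = 5.390 / 5.620 = 0.959.

0.959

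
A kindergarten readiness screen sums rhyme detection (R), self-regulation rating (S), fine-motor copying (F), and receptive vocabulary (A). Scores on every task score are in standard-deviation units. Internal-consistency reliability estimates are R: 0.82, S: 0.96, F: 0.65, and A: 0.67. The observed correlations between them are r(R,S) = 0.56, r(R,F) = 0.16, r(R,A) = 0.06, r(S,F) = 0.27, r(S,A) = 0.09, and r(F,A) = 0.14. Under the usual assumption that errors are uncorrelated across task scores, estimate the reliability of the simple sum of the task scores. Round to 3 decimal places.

0.863

Var(R+S+F+A) = 4 + 2·[0.56 + 0.16 + 0.06 + 0.27 + 0.09 + 0.14] = 4 + 2.56 = 6.56.
Because errors are independent across components, Cov(Tᵢ,Tⱼ) = Cov(Xᵢ,Xⱼ); the off-diagonal part of the true-score variance is the same as above.
True-score variance = [0.82 + 0.96 + 0.65 + 0.67] + 2.56 = 3.1 + 2.56 = 5.66.
Reliability = 5.66 / 6.56 = 0.863.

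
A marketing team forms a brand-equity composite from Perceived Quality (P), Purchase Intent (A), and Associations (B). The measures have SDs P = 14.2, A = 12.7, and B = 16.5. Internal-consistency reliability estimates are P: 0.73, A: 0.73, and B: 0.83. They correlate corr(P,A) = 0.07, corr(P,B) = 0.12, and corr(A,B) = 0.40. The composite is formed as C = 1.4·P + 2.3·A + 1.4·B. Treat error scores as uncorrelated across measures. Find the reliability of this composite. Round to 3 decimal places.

0.830

Var(C) = 1.4²·14.2² + 2.3²·12.7² + 1.4²·16.5² + 2·[3.22·14.2·12.7·0.07 + 1.96·14.2·16.5·0.12 + 3.22·12.7·16.5·0.40] = 1782.05 + 731.313 = 2513.36.
Because errors are independent across components, Cov(Tᵢ,Tⱼ) = Cov(Xᵢ,Xⱼ); the off-diagonal part of the true-score variance is the same as above.
True-score variance = [1.4²·14.2²·0.73 + 2.3²·12.7²·0.73 + 1.4²·16.5²·0.83] + 731.313 = 1354.26 + 731.313 = 2085.57.
Reliability = 2085.57 / 2513.36 = 0.830.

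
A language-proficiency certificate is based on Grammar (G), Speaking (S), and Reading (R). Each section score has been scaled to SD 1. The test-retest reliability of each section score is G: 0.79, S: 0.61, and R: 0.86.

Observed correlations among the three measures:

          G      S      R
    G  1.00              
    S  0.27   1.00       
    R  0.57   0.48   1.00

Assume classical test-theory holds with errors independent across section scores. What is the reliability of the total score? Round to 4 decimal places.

0.8688

Var(G+S+R) = 3 + 2·[0.27 + 0.57 + 0.48] = 3 + 2.64 = 5.64.
Because errors are independent across components, Cov(Tᵢ,Tⱼ) = Cov(Xᵢ,Xⱼ); the off-diagonal part of the true-score variance is the same as above.
True-score variance = [0.79 + 0.61 + 0.86] + 2.64 = 2.26 + 2.64 = 4.9.
Reliability = 4.9 / 5.64 = 0.8688.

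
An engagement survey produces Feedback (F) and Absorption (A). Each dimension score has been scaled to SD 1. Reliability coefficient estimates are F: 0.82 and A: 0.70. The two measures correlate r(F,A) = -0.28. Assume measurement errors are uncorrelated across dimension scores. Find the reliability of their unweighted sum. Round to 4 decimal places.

0.6667

Var(F+A) = 2 + 2·[(-0.28)] = 2 − 0.56 = 1.44.
Because errors are independent across components, Cov(Tᵢ,Tⱼ) = Cov(Xᵢ,Xⱼ); the off-diagonal part of the true-score variance is the same as above.
True-score variance = [0.82 + 0.70] − 0.56 = 1.52 − 0.56 = 0.96.
Reliability = 0.96 / 1.44 = 0.6667.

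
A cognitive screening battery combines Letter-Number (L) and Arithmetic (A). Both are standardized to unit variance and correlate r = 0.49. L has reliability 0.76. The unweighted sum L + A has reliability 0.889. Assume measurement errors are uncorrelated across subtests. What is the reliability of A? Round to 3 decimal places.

0.909

Var(L+A) = 2 + 2·0.49 = 2.980.
True-score variance = ρ_L + ρ_A + 2·0.49, so 0.889 = (0.76 + ρ_A + 0.98) / 2.980.
ρ_A = 0.889·2.980 − 0.76 − 0.98 = 0.909.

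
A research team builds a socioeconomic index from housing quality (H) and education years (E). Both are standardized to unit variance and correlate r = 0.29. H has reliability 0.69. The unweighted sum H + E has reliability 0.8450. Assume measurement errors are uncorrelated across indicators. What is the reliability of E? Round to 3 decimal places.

0.910

Var(H+E) = 2 + 2·0.29 = 2.580.
True-score variance = ρ_H + ρ_E + 2·0.29, so 0.8450 = (0.69 + ρ_E + 0.58) / 2.580.
ρ_E = 0.8450·2.580 − 0.69 − 0.58 = 0.910.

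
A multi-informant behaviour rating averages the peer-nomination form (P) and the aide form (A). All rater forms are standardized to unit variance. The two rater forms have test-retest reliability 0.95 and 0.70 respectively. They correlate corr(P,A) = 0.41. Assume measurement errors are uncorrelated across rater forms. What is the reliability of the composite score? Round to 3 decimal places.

Var(P+A) = 2 + 2·[0.41] = 2 + 0.82 = 2.82.
Because errors are independent across components, Cov(Tᵢ,Tⱼ) = Cov(Xᵢ,Xⱼ); the off-diagonal part of the true-score variance is the same as above.
True-score variance = [0.95 + 0.70] + 0.82 = 1.65 + 0.82 = 2.47.
Reliability = 2.47 / 2.82 = 0.876.

0.876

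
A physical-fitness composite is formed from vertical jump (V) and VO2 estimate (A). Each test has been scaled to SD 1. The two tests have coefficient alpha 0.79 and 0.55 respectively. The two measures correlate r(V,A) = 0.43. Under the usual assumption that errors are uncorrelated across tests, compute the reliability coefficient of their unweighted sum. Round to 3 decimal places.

0.769

Var(V+A) = 2 + 2·[0.43] = 2 + 0.86 = 2.86.
Because errors are independent across components, Cov(Tᵢ,Tⱼ) = Cov(Xᵢ,Xⱼ); the off-diagonal part of the true-score variance is the same as above.
True-score variance = [0.79 + 0.55] + 0.86 = 1.34 + 0.86 = 2.2.
Reliability = 2.2 / 2.86 = 0.769.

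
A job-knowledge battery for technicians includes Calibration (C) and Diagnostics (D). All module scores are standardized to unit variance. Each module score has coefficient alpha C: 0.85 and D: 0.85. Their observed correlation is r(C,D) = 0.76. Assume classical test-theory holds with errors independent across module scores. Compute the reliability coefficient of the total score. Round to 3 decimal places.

Var(C+D) = 2 + 2·[0.76] = 2 + 1.52 = 3.52.
Because errors are independent across components, Cov(Tᵢ,Tⱼ) = Cov(Xᵢ,Xⱼ); the off-diagonal part of the true-score variance is the same as above.
True-score variance = [0.85 + 0.85] + 1.52 = 1.7 + 1.52 = 3.22.
Reliability = 3.22 / 3.52 = 0.915.

0.915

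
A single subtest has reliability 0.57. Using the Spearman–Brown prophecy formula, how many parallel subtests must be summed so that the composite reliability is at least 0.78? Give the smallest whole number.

k ≥ ρ*(1−ρ₁)/(ρ₁(1−ρ*)) = 0.78·0.43 / (0.57·0.22) = 2.675.
Smallest integer k = 3.

3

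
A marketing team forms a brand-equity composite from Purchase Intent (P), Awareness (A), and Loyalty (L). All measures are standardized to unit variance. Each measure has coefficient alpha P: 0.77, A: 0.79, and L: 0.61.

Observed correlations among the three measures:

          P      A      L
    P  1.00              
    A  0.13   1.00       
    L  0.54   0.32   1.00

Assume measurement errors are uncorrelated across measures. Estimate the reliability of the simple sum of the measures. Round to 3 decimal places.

Var(P+A+L) = 3 + 2·[0.13 + 0.54 + 0.32] = 3 + 1.98 = 4.98.
With uncorrelated errors the cross-covariances are all true-score covariance, so they carry over unchanged; only the diagonal terms shrink to ρᵢσᵢ².
True-score variance = [0.77 + 0.79 + 0.61] + 1.98 = 2.17 + 1.98 = 4.15.
Reliability = 4.15 / 4.98 = 0.833.

0.833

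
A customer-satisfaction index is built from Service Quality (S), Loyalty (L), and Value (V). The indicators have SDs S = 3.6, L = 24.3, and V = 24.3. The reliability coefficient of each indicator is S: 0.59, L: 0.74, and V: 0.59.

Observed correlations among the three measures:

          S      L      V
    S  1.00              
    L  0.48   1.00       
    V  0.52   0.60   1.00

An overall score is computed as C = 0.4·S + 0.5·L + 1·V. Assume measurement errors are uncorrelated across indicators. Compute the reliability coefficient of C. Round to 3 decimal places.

0.755

Var(C) = 0.4²·3.6² + 0.5²·24.3² + 24.3² + 2·[0.2·3.6·24.3·0.48 + 0.4·3.6·24.3·0.52 + 0.5·24.3·24.3·0.60] = 740.186 + 407.482 = 1147.67.
With uncorrelated errors the cross-covariances are all true-score covariance, so they carry over unchanged; only the diagonal terms shrink to ρᵢσᵢ².
True-score variance = [0.4²·3.6²·0.59 + 0.5²·24.3²·0.74 + 24.3²·0.59] + 407.482 = 458.853 + 407.482 = 866.335.
Reliability = 866.335 / 1147.67 = 0.755.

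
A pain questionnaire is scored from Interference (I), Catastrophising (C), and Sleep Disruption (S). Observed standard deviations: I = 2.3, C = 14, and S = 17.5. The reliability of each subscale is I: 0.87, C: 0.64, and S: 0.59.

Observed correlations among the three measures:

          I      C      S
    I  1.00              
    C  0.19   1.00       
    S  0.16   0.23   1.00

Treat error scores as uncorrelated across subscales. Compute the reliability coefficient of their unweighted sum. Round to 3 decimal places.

Var(I+C+S) = 2.3² + 14² + 17.5² + 2·[2.3·14·0.19 + 2.3·17.5·0.16 + 14·17.5·0.23] = 507.54 + 137.816 = 645.356.
Because errors are independent across components, Cov(Tᵢ,Tⱼ) = Cov(Xᵢ,Xⱼ); the off-diagonal part of the true-score variance is the same as above.
True-score variance = [2.3²·0.87 + 14²·0.64 + 17.5²·0.59] + 137.816 = 310.73 + 137.816 = 448.546.
Reliability = 448.546 / 645.356 = 0.695.

0.695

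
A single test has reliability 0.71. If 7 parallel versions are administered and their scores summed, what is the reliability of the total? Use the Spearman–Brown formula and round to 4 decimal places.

ρ_k = kρ / (1 + (k−1)ρ) = 7·0.71 / (1 + 6·0.71) = 4.970 / 5.260 = 0.9449.

0.9449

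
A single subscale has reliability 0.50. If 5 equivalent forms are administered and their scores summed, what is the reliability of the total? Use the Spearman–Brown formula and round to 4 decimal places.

0.8333

ρ_k = kρ / (1 + (k−1)ρ) = 5·0.50 / (1 + 4·0.50) = 2.500 / 3.000 = 0.8333.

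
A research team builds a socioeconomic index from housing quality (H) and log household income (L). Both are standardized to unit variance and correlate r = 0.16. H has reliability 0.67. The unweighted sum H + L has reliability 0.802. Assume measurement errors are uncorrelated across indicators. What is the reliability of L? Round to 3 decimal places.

Var(H+L) = 2 + 2·0.16 = 2.320.
True-score variance = ρ_H + ρ_L + 2·0.16, so 0.802 = (0.67 + ρ_L + 0.32) / 2.320.
ρ_L = 0.802·2.320 − 0.67 − 0.32 = 0.871.

0.871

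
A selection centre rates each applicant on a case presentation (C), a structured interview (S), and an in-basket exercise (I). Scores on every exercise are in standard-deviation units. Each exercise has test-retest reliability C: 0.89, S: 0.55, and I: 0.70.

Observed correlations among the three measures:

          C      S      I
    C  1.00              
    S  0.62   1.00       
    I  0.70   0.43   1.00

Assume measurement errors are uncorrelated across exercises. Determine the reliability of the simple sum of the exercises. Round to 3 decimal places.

Var(C+S+I) = 3 + 2·[0.62 + 0.70 + 0.43] = 3 + 3.5 = 6.5.
Under uncorrelated errors the observed covariances equal the true-score covariances, so only the own-variance terms attenuate.
True-score variance = [0.89 + 0.55 + 0.70] + 3.5 = 2.14 + 3.5 = 5.64.
Reliability = 5.64 / 6.5 = 0.868.

0.868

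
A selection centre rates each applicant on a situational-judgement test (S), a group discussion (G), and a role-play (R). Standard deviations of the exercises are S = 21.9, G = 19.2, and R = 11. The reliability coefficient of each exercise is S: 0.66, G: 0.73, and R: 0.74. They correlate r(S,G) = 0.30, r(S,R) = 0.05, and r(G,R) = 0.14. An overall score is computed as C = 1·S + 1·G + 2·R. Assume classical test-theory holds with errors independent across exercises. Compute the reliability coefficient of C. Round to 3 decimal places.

Var(C) = 21.9² + 19.2² + 2²·11² + 2·[21.9·19.2·0.30 + 2·21.9·11·0.05 + 2·19.2·11·0.14] = 1332.25 + 418.74 = 1750.99.
Because errors are independent across components, Cov(Tᵢ,Tⱼ) = Cov(Xᵢ,Xⱼ); the off-diagonal part of the true-score variance is the same as above.
True-score variance = [21.9²·0.66 + 19.2²·0.73 + 2²·11²·0.74] + 418.74 = 943.81 + 418.74 = 1362.55.
Reliability = 1362.55 / 1750.99 = 0.778.

0.778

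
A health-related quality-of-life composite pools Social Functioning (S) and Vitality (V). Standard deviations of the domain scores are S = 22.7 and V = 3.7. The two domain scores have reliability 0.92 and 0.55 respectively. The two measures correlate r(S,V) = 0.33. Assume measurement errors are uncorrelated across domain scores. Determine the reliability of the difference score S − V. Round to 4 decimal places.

Var(S−V) = 22.7² + 3.7² − 2·22.7·3.7·0.33 = 528.98 − 55.4334 = 473.547.
Under uncorrelated errors the observed covariances equal the true-score covariances, so only the own-variance terms attenuate.
True-score variance = [22.7²·0.92 + 3.7²·0.55] − 55.4334 = 481.596 − 55.4334 = 426.163.
Reliability = 426.163 / 473.547 = 0.8999.

0.8999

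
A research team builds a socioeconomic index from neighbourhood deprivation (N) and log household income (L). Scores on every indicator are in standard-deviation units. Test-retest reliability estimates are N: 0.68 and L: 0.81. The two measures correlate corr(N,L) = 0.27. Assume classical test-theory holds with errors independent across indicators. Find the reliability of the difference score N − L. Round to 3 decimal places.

Var(N−L) = 1 + 1 − 2·0.27 = 2 − 0.54 = 1.46.
Under uncorrelated errors the observed covariances equal the true-score covariances, so only the own-variance terms attenuate.
True-score variance = [0.68 + 0.81] − 0.54 = 1.49 − 0.54 = 0.95.
Reliability = 0.95 / 1.46 = 0.651.

0.651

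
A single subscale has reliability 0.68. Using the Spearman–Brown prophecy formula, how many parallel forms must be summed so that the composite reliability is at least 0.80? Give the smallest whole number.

k ≥ ρ*(1−ρ₁)/(ρ₁(1−ρ*)) = 0.80·0.32 / (0.68·0.20) = 1.882.
Smallest integer k = 2.

2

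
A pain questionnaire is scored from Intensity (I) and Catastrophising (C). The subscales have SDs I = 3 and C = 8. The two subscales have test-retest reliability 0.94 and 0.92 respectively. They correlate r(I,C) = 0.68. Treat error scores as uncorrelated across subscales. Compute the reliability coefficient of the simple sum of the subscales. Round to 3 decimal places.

0.946

Var(I+C) = 3² + 8² + 2·[3·8·0.68] = 73 + 32.64 = 105.64.
With uncorrelated errors the cross-covariances are all true-score covariance, so they carry over unchanged; only the diagonal terms shrink to ρᵢσᵢ².
True-score variance = [3²·0.94 + 8²·0.92] + 32.64 = 67.34 + 32.64 = 99.98.
Reliability = 99.98 / 105.64 = 0.946.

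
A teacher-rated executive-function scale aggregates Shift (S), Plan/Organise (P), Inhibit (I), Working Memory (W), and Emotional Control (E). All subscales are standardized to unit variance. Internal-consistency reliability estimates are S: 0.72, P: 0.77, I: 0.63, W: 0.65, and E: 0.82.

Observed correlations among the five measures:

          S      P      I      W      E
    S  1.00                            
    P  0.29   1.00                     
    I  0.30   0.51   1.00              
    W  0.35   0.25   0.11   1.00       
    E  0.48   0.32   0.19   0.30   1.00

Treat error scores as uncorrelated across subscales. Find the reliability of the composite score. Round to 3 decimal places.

0.874

Var(S+P+I+W+E) = 5 + 2·[0.29 + 0.30 + 0.35 + 0.48 + 0.51 + 0.25 + 0.32 + 0.11 + 0.19 + 0.30] = 5 + 6.2 = 11.2.
With uncorrelated errors the cross-covariances are all true-score covariance, so they carry over unchanged; only the diagonal terms shrink to ρᵢσᵢ².
True-score variance = [0.72 + 0.77 + 0.63 + 0.65 + 0.82] + 6.2 = 3.59 + 6.2 = 9.79.
Reliability = 9.79 / 11.2 = 0.874.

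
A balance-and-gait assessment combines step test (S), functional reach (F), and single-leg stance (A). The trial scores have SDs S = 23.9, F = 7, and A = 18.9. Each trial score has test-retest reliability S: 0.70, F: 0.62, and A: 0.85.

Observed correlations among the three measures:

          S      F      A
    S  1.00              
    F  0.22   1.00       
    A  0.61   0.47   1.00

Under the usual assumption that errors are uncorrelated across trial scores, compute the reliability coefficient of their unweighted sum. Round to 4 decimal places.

Var(S+F+A) = 23.9² + 7² + 18.9² + 2·[23.9·7·0.22 + 23.9·18.9·0.61 + 7·18.9·0.47] = 977.42 + 749.06 = 1726.48.
Under uncorrelated errors the observed covariances equal the true-score covariances, so only the own-variance terms attenuate.
True-score variance = [23.9²·0.70 + 7²·0.62 + 18.9²·0.85] + 749.06 = 733.855 + 749.06 = 1482.92.
Reliability = 1482.92 / 1726.48 = 0.8589.

0.8589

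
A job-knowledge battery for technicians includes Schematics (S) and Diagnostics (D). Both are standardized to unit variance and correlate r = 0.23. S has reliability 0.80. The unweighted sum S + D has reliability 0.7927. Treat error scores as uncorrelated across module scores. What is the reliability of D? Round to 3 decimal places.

Var(S+D) = 2 + 2·0.23 = 2.460.
True-score variance = ρ_S + ρ_D + 2·0.23, so 0.7927 = (0.80 + ρ_D + 0.46) / 2.460.
ρ_D = 0.7927·2.460 − 0.80 − 0.46 = 0.690.

0.690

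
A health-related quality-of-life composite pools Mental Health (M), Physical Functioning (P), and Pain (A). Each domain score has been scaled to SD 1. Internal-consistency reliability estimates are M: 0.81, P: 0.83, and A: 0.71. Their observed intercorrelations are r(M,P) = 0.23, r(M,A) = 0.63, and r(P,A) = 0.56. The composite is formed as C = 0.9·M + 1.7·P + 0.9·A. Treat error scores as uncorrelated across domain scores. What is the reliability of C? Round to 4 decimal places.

Var(C) = 0.9² + 1.7² + 0.9² + 2·[1.53·0.23 + 0.81·0.63 + 1.53·0.56] = 4.51 + 3.438 = 7.948.
Because errors are independent across components, Cov(Tᵢ,Tⱼ) = Cov(Xᵢ,Xⱼ); the off-diagonal part of the true-score variance is the same as above.
True-score variance = [0.9²·0.81 + 1.7²·0.83 + 0.9²·0.71] + 3.438 = 3.6299 + 3.438 = 7.0679.
Reliability = 7.0679 / 7.948 = 0.8893.

0.8893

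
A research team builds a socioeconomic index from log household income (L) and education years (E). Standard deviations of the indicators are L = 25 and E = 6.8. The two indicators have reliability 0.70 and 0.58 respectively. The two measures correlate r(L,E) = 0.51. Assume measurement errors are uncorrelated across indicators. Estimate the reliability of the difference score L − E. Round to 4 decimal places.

0.5844

Var(L−E) = 25² + 6.8² − 2·25·6.8·0.51 = 671.24 − 173.4 = 497.84.
With uncorrelated errors the cross-covariances are all true-score covariance, so they carry over unchanged; only the diagonal terms shrink to ρᵢσᵢ².
True-score variance = [25²·0.70 + 6.8²·0.58] − 173.4 = 464.319 − 173.4 = 290.919.
Reliability = 290.919 / 497.84 = 0.5844.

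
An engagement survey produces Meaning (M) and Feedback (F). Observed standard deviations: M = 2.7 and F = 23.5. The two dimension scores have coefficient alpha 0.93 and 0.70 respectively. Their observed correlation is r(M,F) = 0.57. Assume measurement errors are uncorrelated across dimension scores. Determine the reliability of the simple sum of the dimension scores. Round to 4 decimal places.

Var(M+F) = 2.7² + 23.5² + 2·[2.7·23.5·0.57] = 559.54 + 72.333 = 631.873.
Under uncorrelated errors the observed covariances equal the true-score covariances, so only the own-variance terms attenuate.
True-score variance = [2.7²·0.93 + 23.5²·0.70] + 72.333 = 393.355 + 72.333 = 465.688.
Reliability = 465.688 / 631.873 = 0.7370.

0.7370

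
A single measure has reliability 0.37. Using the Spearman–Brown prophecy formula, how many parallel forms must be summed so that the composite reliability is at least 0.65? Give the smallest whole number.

4

k ≥ ρ*(1−ρ₁)/(ρ₁(1−ρ*)) = 0.65·0.63 / (0.37·0.35) = 3.162.
Smallest integer k = 4.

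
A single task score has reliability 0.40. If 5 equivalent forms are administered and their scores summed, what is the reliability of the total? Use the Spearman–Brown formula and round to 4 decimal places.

ρ_k = kρ / (1 + (k−1)ρ) = 5·0.40 / (1 + 4·0.40) = 2.000 / 2.600 = 0.7692.

0.7692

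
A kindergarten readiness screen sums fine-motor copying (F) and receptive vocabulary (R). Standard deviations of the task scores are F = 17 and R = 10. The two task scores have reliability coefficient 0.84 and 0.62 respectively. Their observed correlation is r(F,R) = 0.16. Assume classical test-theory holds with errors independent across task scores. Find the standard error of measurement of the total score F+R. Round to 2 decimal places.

9.18

Var(total) = 389 + 54.4 = 443.4.
True-score variance = 304.76 + 54.4 = 359.16, so reliability = 0.8100.
Error variance = 443.4 − 359.16 = 84.24; SEM = √84.24 = 9.18.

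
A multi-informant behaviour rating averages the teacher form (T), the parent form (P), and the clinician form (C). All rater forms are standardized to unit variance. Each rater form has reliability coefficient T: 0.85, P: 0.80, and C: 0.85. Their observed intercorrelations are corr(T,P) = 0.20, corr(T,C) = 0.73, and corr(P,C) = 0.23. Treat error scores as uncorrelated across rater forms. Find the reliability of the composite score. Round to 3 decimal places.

0.906

Var(T+P+C) = 3 + 2·[0.20 + 0.73 + 0.23] = 3 + 2.32 = 5.32.
Because errors are independent across components, Cov(Tᵢ,Tⱼ) = Cov(Xᵢ,Xⱼ); the off-diagonal part of the true-score variance is the same as above.
True-score variance = [0.85 + 0.80 + 0.85] + 2.32 = 2.5 + 2.32 = 4.82.
Reliability = 4.82 / 5.32 = 0.906.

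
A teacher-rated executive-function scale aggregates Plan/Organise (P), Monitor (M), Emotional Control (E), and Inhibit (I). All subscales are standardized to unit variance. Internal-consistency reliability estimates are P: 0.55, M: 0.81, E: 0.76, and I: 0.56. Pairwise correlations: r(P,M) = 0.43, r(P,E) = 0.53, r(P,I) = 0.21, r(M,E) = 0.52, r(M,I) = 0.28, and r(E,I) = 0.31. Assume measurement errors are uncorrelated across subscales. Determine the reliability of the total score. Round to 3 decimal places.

Var(P+M+E+I) = 4 + 2·[0.43 + 0.53 + 0.21 + 0.52 + 0.28 + 0.31] = 4 + 4.56 = 8.56.
Because errors are independent across components, Cov(Tᵢ,Tⱼ) = Cov(Xᵢ,Xⱼ); the off-diagonal part of the true-score variance is the same as above.
True-score variance = [0.55 + 0.81 + 0.76 + 0.56] + 4.56 = 2.68 + 4.56 = 7.24.
Reliability = 7.24 / 8.56 = 0.846.

0.846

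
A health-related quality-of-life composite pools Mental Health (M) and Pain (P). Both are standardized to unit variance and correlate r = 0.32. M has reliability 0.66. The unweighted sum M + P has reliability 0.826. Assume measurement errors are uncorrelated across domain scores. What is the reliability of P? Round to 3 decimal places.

0.881

Var(M+P) = 2 + 2·0.32 = 2.640.
True-score variance = ρ_M + ρ_P + 2·0.32, so 0.826 = (0.66 + ρ_P + 0.64) / 2.640.
ρ_P = 0.826·2.640 − 0.66 − 0.64 = 0.881.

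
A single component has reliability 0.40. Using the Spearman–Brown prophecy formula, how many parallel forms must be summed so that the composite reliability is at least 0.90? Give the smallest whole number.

k ≥ ρ*(1−ρ₁)/(ρ₁(1−ρ*)) = 0.90·0.60 / (0.40·0.10) = 13.500.
Smallest integer k = 14.

14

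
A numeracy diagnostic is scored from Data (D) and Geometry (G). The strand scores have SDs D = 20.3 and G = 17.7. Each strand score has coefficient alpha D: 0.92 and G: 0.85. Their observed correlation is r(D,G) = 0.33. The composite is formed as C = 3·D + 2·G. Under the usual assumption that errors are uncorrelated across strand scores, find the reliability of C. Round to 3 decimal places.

Var(C) = 3²·20.3² + 2²·17.7² + 2·[6·20.3·17.7·0.33] = 4961.97 + 1422.87 = 6384.84.
With uncorrelated errors the cross-covariances are all true-score covariance, so they carry over unchanged; only the diagonal terms shrink to ρᵢσᵢ².
True-score variance = [3²·20.3²·0.92 + 2²·17.7²·0.85] + 1422.87 = 4477.29 + 1422.87 = 5900.16.
Reliability = 5900.16 / 6384.84 = 0.924.

0.924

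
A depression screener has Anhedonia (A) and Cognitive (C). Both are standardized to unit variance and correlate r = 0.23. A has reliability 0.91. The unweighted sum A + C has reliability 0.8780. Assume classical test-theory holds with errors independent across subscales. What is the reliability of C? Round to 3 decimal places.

0.790

Var(A+C) = 2 + 2·0.23 = 2.460.
True-score variance = ρ_A + ρ_C + 2·0.23, so 0.8780 = (0.91 + ρ_C + 0.46) / 2.460.
ρ_C = 0.8780·2.460 − 0.91 − 0.46 = 0.790.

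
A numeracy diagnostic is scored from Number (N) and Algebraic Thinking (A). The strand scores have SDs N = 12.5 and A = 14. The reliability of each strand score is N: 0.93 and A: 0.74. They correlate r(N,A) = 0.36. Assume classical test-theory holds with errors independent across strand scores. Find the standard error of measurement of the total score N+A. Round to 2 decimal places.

7.87

Var(total) = 352.25 + 126 = 478.25.
True-score variance = 290.352 + 126 = 416.352, so reliability = 0.8706.
Error variance = 478.25 − 416.352 = 61.8975; SEM = √61.8975 = 7.87.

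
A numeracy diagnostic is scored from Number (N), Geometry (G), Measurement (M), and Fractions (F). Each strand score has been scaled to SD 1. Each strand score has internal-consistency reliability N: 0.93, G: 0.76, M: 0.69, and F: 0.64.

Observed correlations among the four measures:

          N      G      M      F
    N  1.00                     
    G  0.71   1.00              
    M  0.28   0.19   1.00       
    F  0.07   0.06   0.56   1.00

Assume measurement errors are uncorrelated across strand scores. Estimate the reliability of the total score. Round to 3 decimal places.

Var(N+G+M+F) = 4 + 2·[0.71 + 0.28 + 0.07 + 0.19 + 0.06 + 0.56] = 4 + 3.74 = 7.74.
With uncorrelated errors the cross-covariances are all true-score covariance, so they carry over unchanged; only the diagonal terms shrink to ρᵢσᵢ².
True-score variance = [0.93 + 0.76 + 0.69 + 0.64] + 3.74 = 3.02 + 3.74 = 6.76.
Reliability = 6.76 / 7.74 = 0.873.

0.873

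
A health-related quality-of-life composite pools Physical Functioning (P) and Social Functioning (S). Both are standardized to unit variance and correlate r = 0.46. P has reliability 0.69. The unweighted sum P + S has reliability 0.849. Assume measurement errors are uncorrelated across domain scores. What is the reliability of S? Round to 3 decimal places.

Var(P+S) = 2 + 2·0.46 = 2.920.
True-score variance = ρ_P + ρ_S + 2·0.46, so 0.849 = (0.69 + ρ_S + 0.92) / 2.920.
ρ_S = 0.849·2.920 − 0.69 − 0.92 = 0.869.

0.869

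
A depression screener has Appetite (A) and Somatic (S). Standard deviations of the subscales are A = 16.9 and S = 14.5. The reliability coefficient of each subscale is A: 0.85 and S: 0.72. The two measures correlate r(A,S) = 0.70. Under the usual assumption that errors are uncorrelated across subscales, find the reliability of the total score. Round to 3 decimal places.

Var(A+S) = 16.9² + 14.5² + 2·[16.9·14.5·0.70] = 495.86 + 343.07 = 838.93.
Because errors are independent across components, Cov(Tᵢ,Tⱼ) = Cov(Xᵢ,Xⱼ); the off-diagonal part of the true-score variance is the same as above.
True-score variance = [16.9²·0.85 + 14.5²·0.72] + 343.07 = 394.148 + 343.07 = 737.218.
Reliability = 737.218 / 838.93 = 0.879.

0.879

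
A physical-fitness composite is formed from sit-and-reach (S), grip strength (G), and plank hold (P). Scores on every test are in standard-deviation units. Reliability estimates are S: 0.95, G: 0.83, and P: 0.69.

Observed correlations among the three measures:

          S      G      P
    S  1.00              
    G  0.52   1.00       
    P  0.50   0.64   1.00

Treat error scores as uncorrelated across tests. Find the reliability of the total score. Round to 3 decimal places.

0.916

Var(S+G+P) = 3 + 2·[0.52 + 0.50 + 0.64] = 3 + 3.32 = 6.32.
Under uncorrelated errors the observed covariances equal the true-score covariances, so only the own-variance terms attenuate.
True-score variance = [0.95 + 0.83 + 0.69] + 3.32 = 2.47 + 3.32 = 5.79.
Reliability = 5.79 / 6.32 = 0.916.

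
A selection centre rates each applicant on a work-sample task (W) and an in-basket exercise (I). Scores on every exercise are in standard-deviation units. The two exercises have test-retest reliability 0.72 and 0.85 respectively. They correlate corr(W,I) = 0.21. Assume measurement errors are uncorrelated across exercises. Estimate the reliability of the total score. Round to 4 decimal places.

0.8223

Var(W+I) = 2 + 2·[0.21] = 2 + 0.42 = 2.42.
With uncorrelated errors the cross-covariances are all true-score covariance, so they carry over unchanged; only the diagonal terms shrink to ρᵢσᵢ².
True-score variance = [0.72 + 0.85] + 0.42 = 1.57 + 0.42 = 1.99.
Reliability = 1.99 / 2.42 = 0.8223.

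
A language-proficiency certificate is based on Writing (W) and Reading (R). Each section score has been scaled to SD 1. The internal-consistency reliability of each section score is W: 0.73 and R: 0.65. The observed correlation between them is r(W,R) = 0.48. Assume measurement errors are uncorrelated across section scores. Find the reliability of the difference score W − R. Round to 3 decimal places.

0.404

Var(W−R) = 1 + 1 − 2·0.48 = 2 − 0.96 = 1.04.
With uncorrelated errors the cross-covariances are all true-score covariance, so they carry over unchanged; only the diagonal terms shrink to ρᵢσᵢ².
True-score variance = [0.73 + 0.65] − 0.96 = 1.38 − 0.96 = 0.42.
Reliability = 0.42 / 1.04 = 0.404.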